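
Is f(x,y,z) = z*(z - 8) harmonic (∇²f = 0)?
No, ∇²f = 2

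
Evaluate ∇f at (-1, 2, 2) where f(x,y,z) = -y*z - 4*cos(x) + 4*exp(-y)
(-4*sin(1), -2 - 4*exp(-2), -2)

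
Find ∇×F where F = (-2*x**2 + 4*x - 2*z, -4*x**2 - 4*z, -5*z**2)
(4, -2, -8*x)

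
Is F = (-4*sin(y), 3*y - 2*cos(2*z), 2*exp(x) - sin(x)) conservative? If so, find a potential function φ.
No, ∇×F = (-4*sin(2*z), -2*exp(x) + cos(x), 4*cos(y)) ≠ 0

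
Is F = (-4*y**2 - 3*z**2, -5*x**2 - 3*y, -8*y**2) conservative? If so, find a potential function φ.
No, ∇×F = (-16*y, -6*z, -10*x + 8*y) ≠ 0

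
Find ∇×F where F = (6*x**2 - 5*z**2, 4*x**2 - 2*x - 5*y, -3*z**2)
(0, -10*z, 8*x - 2)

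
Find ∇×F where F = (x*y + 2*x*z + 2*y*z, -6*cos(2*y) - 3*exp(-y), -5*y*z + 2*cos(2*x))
(-5*z, 2*x + 2*y + 4*sin(2*x), -x - 2*z)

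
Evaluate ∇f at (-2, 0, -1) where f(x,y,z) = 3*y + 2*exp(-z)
(0, 3, -2*E)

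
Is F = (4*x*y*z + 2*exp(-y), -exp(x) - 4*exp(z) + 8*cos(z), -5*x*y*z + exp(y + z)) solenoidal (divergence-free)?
No, ∇·F = -5*x*y + 4*y*z + exp(y + z)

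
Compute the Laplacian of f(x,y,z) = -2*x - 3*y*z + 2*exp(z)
2*exp(z)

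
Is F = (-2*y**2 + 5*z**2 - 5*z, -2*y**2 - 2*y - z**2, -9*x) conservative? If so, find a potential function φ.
No, ∇×F = (2*z, 10*z + 4, 4*y) ≠ 0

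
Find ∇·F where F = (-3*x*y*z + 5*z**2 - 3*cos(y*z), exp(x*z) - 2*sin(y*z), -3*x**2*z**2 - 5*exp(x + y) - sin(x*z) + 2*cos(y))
-6*x**2*z - x*cos(x*z) - 3*y*z - 2*z*cos(y*z)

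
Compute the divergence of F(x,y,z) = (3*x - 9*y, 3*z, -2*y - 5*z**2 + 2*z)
5 - 10*z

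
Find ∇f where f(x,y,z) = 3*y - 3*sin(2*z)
(0, 3, -6*cos(2*z))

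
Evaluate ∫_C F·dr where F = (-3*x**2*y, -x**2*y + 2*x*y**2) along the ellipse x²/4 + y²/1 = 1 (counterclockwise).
7*pi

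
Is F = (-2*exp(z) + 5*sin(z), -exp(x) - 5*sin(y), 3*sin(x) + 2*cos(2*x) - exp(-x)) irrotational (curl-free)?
No, ∇×F = (0, -2*exp(z) + 4*sin(2*x) - 3*cos(x) + 5*cos(z) - exp(-x), -exp(x))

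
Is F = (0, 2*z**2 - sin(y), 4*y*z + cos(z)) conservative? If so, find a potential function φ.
Yes, F is conservative. φ = 2*y*z**2 + sin(z) + cos(y)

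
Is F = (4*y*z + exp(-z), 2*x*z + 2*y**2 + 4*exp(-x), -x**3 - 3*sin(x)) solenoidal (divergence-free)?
No, ∇·F = 4*y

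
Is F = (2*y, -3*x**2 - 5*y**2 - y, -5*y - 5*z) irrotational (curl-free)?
No, ∇×F = (-5, 0, -6*x - 2)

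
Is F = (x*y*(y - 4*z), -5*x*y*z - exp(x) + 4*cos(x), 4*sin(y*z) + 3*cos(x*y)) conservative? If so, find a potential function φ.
No, ∇×F = (5*x*y - 3*x*sin(x*y) + 4*z*cos(y*z), y*(-4*x + 3*sin(x*y)), -2*x*y + 4*x*z - 5*y*z - exp(x) - 4*sin(x)) ≠ 0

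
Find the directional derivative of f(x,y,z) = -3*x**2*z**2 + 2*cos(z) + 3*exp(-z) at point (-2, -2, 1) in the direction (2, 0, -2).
sqrt(2)*(3/2 + E*sin(1) + 18*E)*exp(-1)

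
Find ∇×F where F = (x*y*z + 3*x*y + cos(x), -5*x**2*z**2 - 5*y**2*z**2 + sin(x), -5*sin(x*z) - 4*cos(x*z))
(10*z*(x**2 + y**2), x*y - 4*z*sin(x*z) + 5*z*cos(x*z), -10*x*z**2 - x*z - 3*x + cos(x))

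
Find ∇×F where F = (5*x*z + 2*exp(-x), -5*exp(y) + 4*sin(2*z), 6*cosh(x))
(-8*cos(2*z), 5*x - 6*sinh(x), 0)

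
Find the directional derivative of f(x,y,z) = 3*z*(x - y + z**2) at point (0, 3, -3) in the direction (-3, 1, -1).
-36*sqrt(11)/11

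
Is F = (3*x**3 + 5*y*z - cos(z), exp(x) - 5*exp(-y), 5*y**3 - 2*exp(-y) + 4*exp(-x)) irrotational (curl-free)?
No, ∇×F = (15*y**2 + 2*exp(-y), 5*y + sin(z) + 4*exp(-x), -5*z + exp(x))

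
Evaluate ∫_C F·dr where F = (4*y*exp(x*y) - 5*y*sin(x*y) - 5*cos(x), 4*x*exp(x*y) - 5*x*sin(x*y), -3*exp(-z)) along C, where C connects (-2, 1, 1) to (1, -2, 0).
-5*sin(2) - 5*sin(1) - 3*exp(-1) + 3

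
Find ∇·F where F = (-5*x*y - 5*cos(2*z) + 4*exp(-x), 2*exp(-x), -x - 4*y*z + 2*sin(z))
-9*y + 2*cos(z) - 4*exp(-x)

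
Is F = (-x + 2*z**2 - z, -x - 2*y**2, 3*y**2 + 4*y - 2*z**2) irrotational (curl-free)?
No, ∇×F = (6*y + 4, 4*z - 1, -1)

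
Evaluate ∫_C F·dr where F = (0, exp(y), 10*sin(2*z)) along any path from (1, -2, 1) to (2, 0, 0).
-4 + 5*cos(2) - exp(-2)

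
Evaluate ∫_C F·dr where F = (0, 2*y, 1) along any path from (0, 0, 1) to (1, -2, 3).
6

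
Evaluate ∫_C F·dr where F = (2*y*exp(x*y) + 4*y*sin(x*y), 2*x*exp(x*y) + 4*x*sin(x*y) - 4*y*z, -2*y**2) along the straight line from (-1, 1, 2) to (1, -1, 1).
2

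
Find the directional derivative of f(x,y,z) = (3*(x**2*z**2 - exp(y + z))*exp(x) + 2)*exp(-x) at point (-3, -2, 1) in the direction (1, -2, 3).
sqrt(14)*(-2*exp(4) - 3 + 144*E)*exp(-1)/14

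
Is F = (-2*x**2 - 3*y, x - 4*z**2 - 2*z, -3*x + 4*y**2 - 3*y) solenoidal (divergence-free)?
No, ∇·F = -4*x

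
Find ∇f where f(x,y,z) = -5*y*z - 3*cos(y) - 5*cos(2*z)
(0, -5*z + 3*sin(y), -5*y + 10*sin(2*z))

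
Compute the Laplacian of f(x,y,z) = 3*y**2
6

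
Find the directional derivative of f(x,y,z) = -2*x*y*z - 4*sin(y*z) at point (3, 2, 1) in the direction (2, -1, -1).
sqrt(6)*(6*cos(2) + 5)/3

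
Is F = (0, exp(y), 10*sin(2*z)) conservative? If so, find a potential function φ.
Yes, F is conservative. φ = exp(y) - 5*cos(2*z)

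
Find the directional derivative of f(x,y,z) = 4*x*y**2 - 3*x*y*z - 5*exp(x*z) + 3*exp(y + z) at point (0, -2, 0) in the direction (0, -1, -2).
-9*sqrt(5)*exp(-2)/5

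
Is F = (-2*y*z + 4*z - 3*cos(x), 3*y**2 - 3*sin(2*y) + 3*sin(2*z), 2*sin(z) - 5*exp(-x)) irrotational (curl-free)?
No, ∇×F = (-6*cos(2*z), -2*y + 4 - 5*exp(-x), 2*z)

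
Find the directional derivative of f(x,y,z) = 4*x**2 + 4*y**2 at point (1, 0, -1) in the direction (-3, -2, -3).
-12*sqrt(22)/11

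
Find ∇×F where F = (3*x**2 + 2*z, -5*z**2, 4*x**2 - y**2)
(-2*y + 10*z, 2 - 8*x, 0)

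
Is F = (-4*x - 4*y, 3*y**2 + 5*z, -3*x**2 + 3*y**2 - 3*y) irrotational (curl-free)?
No, ∇×F = (6*y - 8, 6*x, 4)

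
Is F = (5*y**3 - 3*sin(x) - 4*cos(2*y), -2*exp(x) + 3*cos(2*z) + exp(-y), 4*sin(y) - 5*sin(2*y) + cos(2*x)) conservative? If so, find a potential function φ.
No, ∇×F = (6*sin(2*z) + 4*cos(y) - 10*cos(2*y), 2*sin(2*x), -15*y**2 - 2*exp(x) - 8*sin(2*y)) ≠ 0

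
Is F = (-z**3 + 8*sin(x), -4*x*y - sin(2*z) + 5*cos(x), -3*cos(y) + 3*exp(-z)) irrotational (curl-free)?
No, ∇×F = (3*sin(y) + 2*cos(2*z), -3*z**2, -4*y - 5*sin(x))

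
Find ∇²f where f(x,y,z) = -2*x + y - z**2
-2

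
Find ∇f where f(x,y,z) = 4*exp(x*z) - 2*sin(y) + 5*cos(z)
(4*z*exp(x*z), -2*cos(y), 4*x*exp(x*z) - 5*sin(z))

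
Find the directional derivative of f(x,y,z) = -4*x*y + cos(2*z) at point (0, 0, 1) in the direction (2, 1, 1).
-sqrt(6)*sin(2)/3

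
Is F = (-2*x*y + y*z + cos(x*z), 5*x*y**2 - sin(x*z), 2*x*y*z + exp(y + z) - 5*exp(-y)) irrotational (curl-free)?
No, ∇×F = (2*x*z + x*cos(x*z) + exp(y + z) + 5*exp(-y), -x*sin(x*z) - 2*y*z + y, 2*x + 5*y**2 - z*cos(x*z) - z)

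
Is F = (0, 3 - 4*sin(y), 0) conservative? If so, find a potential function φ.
Yes, F is conservative. φ = 3*y + 4*cos(y)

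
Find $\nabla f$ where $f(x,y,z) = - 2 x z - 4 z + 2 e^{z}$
(-2*z, 0, -2*x + 2*exp(z) - 4)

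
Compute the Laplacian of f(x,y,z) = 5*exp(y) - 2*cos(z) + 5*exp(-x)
5*exp(y) + 2*cos(z) + 5*exp(-x)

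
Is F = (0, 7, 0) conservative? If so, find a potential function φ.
Yes, F is conservative. φ = 7*y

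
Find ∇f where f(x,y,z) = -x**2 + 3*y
(-2*x, 3, 0)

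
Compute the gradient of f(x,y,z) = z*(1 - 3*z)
(0, 0, 1 - 6*z)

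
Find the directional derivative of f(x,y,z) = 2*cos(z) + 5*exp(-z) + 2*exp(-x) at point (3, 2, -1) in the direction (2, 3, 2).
2*sqrt(17)*(-5*exp(4) - 2 + 2*exp(3)*sin(1))*exp(-3)/17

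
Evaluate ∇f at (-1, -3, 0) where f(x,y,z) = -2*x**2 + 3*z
(4, 0, 3)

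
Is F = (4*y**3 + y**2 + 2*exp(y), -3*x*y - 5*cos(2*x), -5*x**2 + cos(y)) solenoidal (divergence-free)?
No, ∇·F = -3*x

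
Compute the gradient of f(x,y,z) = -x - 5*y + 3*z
(-1, -5, 3)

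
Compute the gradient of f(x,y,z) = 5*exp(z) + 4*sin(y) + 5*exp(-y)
(0, 4*cos(y) - 5*exp(-y), 5*exp(z))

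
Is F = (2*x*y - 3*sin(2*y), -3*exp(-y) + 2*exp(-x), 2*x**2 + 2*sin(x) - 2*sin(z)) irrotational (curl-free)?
No, ∇×F = (0, -4*x - 2*cos(x), -2*x + 6*cos(2*y) - 2*exp(-x))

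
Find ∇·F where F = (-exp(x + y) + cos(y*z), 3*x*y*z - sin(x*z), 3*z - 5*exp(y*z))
3*x*z - 5*y*exp(y*z) - exp(x + y) + 3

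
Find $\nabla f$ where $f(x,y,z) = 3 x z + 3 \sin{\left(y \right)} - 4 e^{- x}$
(3*z + 4*exp(-x), 3*cos(y), 3*x)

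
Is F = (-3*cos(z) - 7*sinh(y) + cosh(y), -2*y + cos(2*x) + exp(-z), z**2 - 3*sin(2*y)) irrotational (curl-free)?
No, ∇×F = (-6*cos(2*y) + exp(-z), 3*sin(z), -2*sin(2*x) - sinh(y) + 7*cosh(y))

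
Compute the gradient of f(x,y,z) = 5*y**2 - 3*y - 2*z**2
(0, 10*y - 3, -4*z)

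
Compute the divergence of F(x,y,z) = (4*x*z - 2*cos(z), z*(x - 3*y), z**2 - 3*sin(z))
3*z - 3*cos(z)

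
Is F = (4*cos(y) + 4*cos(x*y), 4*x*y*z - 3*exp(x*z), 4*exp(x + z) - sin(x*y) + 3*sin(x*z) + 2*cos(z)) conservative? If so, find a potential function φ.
No, ∇×F = (x*(-4*y + 3*exp(x*z) - cos(x*y)), y*cos(x*y) - 3*z*cos(x*z) - 4*exp(x + z), 4*x*sin(x*y) + 4*y*z - 3*z*exp(x*z) + 4*sin(y)) ≠ 0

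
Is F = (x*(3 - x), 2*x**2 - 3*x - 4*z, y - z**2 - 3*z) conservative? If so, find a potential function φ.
No, ∇×F = (5, 0, 4*x - 3) ≠ 0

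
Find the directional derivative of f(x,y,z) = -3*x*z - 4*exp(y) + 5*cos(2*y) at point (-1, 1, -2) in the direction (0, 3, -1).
-3*sqrt(10)*(1 + 10*sin(2) + 4*E)/10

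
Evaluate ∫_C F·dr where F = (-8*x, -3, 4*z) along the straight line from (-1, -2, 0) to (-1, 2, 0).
-12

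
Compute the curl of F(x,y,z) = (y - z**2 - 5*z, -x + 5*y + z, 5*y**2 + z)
(10*y - 1, -2*z - 5, -2)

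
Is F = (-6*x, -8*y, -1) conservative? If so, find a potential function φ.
Yes, F is conservative. φ = -3*x**2 - 4*y**2 - z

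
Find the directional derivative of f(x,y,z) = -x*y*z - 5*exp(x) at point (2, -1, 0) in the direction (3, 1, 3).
3*sqrt(19)*(2 - 5*exp(2))/19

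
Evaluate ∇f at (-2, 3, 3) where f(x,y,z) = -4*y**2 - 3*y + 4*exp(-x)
(-4*exp(2), -27, 0)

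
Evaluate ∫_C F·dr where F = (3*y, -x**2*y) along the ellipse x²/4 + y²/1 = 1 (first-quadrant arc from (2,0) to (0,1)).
-3*pi/2 - 1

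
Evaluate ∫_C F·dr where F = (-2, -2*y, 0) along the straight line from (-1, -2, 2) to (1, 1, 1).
-1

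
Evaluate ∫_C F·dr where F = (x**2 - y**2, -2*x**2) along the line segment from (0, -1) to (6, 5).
-114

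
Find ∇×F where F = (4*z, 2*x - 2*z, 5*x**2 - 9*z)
(2, 4 - 10*x, 2)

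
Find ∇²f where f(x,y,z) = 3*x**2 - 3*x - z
6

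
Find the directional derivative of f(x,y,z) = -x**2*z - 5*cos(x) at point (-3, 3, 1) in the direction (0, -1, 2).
-18*sqrt(5)/5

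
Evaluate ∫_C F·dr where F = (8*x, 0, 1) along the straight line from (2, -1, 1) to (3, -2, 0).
19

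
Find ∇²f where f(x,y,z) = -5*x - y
0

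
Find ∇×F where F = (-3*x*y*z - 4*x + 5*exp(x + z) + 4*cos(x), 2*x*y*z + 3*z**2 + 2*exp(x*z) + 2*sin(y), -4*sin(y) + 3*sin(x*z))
(-2*x*y - 2*x*exp(x*z) - 6*z - 4*cos(y), -3*x*y - 3*z*cos(x*z) + 5*exp(x + z), z*(3*x + 2*y + 2*exp(x*z)))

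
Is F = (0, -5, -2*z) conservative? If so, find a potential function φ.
Yes, F is conservative. φ = -5*y - z**2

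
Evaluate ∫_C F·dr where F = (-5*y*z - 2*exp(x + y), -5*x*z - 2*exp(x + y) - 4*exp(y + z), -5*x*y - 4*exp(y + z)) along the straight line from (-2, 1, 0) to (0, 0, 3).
-4*exp(3) - 2 + 2*exp(-1) + 4*E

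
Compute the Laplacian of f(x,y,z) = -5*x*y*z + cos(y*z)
(-y**2 - z**2)*cos(y*z)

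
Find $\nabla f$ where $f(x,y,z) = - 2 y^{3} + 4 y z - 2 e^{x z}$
(-2*z*exp(x*z), -6*y**2 + 4*z, -2*x*exp(x*z) + 4*y)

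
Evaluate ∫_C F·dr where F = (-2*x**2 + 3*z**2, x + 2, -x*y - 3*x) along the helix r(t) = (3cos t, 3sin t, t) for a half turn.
-9*pi**2 + 9*pi/2 + 72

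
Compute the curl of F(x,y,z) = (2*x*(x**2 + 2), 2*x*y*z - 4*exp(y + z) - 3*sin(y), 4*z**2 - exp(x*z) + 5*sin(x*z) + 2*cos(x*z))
(-2*x*y + 4*exp(y + z), z*(exp(x*z) + 2*sin(x*z) - 5*cos(x*z)), 2*y*z)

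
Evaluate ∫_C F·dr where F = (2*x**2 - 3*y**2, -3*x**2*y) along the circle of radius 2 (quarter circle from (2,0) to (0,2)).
-4/3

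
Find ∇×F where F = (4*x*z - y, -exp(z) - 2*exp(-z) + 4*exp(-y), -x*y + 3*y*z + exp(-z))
(-x + 3*z + exp(z) - 2*exp(-z), 4*x + y, 1)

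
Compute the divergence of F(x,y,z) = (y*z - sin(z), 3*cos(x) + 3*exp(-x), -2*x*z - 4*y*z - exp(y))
-2*x - 4*y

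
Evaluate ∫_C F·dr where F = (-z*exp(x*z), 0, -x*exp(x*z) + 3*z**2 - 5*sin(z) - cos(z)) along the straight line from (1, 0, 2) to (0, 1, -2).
-17 + 2*sin(2) + exp(2)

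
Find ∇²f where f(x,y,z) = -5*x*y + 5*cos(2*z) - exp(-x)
-20*cos(2*z) - exp(-x)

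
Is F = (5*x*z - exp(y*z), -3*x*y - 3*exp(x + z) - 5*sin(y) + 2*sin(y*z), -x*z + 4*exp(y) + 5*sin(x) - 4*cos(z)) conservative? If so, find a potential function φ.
No, ∇×F = (-2*y*cos(y*z) + 4*exp(y) + 3*exp(x + z), 5*x - y*exp(y*z) + z - 5*cos(x), -3*y + z*exp(y*z) - 3*exp(x + z)) ≠ 0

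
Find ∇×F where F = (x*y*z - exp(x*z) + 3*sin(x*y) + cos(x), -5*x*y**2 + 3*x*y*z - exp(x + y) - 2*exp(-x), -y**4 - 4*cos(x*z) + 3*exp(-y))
(-3*x*y - 4*y**3 - 3*exp(-y), x*y - x*exp(x*z) - 4*z*sin(x*z), -x*z - 3*x*cos(x*y) - 5*y**2 + 3*y*z - exp(x + y) + 2*exp(-x))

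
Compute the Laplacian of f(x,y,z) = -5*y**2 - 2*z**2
-14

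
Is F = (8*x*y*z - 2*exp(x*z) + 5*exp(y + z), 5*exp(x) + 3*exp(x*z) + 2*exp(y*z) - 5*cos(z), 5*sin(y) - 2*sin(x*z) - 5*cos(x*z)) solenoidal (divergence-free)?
No, ∇·F = 5*x*sin(x*z) - 2*x*cos(x*z) + 8*y*z - 2*z*exp(x*z) + 2*z*exp(y*z)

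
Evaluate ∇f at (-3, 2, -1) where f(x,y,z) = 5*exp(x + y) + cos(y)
(5*exp(-1), -sin(2) + 5*exp(-1), 0)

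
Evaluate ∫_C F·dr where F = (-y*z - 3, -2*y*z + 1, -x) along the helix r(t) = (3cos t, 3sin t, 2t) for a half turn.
18 + 9*pi + 9*pi**2/2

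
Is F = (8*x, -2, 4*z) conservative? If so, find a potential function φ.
Yes, F is conservative. φ = 4*x**2 - 2*y + 2*z**2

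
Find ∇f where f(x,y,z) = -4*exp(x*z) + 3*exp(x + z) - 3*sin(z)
(-4*z*exp(x*z) + 3*exp(x + z), 0, -4*x*exp(x*z) + 3*exp(x + z) - 3*cos(z))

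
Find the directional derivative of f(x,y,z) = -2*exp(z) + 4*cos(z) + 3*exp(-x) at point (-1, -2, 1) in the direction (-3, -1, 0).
9*sqrt(10)*E/10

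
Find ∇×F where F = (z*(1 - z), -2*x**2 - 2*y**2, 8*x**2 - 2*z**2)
(0, -16*x - 2*z + 1, -4*x)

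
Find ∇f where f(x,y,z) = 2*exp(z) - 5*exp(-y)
(0, 5*exp(-y), 2*exp(z))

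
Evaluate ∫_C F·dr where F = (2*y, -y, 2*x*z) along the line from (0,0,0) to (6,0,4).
64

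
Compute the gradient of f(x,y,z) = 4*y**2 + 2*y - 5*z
(0, 8*y + 2, -5)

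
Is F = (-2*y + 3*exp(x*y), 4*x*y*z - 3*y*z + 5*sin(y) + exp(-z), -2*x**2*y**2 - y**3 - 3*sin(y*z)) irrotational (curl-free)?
No, ∇×F = (-4*x**2*y - 4*x*y - 3*y**2 + 3*y - 3*z*cos(y*z) + exp(-z), 4*x*y**2, -3*x*exp(x*y) + 4*y*z + 2)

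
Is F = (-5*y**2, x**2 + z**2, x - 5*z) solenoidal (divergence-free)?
No, ∇·F = -5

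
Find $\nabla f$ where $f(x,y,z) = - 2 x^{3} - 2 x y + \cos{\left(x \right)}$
(-6*x**2 - 2*y - sin(x), -2*x, 0)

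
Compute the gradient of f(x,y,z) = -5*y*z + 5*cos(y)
(0, -5*z - 5*sin(y), -5*y)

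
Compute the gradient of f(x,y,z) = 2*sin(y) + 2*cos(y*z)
(0, -2*z*sin(y*z) + 2*cos(y), -2*y*sin(y*z))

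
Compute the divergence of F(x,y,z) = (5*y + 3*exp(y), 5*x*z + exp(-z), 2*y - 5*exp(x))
0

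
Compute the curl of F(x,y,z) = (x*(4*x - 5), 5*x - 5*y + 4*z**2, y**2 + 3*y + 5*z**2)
(2*y - 8*z + 3, 0, 5)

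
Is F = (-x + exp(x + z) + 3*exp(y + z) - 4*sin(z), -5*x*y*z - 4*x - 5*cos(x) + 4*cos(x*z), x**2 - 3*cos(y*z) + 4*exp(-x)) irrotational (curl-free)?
No, ∇×F = (5*x*y + 4*x*sin(x*z) + 3*z*sin(y*z), ((-2*x + exp(x + z) + 3*exp(y + z) - 4*cos(z))*exp(x) + 4)*exp(-x), -5*y*z - 4*z*sin(x*z) - 3*exp(y + z) + 5*sin(x) - 4)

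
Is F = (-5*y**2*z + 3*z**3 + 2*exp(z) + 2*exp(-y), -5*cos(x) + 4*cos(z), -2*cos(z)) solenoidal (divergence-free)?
No, ∇·F = 2*sin(z)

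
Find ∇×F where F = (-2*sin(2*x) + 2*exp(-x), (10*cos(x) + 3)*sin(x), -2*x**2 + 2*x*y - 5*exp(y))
(2*x - 5*exp(y), 4*x - 2*y, 3*cos(x) + 10*cos(2*x))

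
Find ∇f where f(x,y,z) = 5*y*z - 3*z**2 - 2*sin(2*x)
(-4*cos(2*x), 5*z, 5*y - 6*z)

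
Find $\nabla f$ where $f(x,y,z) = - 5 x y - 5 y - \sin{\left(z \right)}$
(-5*y, -5*x - 5, -cos(z))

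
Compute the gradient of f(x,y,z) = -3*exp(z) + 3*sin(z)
(0, 0, -3*exp(z) + 3*cos(z))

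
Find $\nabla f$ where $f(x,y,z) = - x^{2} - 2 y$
(-2*x, -2, 0)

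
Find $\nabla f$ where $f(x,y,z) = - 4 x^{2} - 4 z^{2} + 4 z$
(-8*x, 0, 4 - 8*z)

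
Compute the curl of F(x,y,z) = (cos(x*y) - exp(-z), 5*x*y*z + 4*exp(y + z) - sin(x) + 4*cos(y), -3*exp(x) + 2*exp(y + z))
(-5*x*y - 2*exp(y + z), 3*exp(x) + exp(-z), x*sin(x*y) + 5*y*z - cos(x))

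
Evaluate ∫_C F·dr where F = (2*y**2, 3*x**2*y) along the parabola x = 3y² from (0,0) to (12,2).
336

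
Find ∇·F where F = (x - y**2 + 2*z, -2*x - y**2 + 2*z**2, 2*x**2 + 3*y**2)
1 - 2*y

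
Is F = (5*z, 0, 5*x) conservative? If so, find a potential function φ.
Yes, F is conservative. φ = 5*x*z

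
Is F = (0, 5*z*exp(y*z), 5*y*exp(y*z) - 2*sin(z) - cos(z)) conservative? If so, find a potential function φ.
Yes, F is conservative. φ = 5*exp(y*z) - sin(z) + 2*cos(z)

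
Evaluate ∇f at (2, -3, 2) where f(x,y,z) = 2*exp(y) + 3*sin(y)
(0, 3*cos(3) + 2*exp(-3), 0)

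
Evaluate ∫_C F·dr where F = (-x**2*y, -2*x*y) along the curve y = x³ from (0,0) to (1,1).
-43/42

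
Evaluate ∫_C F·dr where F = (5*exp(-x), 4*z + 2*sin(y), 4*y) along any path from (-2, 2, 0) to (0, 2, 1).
3 + 5*exp(2)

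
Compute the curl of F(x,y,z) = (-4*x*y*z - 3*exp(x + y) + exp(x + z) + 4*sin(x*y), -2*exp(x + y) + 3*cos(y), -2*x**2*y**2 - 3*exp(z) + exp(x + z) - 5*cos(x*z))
(-4*x**2*y, 4*x*y**2 - 4*x*y - 5*z*sin(x*z), 4*x*z - 4*x*cos(x*y) + exp(x + y))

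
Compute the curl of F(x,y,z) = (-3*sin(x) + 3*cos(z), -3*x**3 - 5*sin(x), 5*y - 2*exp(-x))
(5, -3*sin(z) - 2*exp(-x), -9*x**2 - 5*cos(x))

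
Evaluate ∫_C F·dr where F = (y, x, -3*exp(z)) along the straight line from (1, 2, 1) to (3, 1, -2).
-3*exp(-2) + 1 + 3*E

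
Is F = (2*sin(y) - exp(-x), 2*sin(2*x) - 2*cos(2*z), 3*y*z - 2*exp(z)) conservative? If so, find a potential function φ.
No, ∇×F = (3*z - 4*sin(2*z), 0, 4*cos(2*x) - 2*cos(y)) ≠ 0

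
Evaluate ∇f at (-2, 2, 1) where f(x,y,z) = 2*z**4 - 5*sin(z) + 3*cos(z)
(0, 0, -5*cos(1) - 3*sin(1) + 8)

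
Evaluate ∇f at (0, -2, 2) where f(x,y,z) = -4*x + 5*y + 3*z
(-4, 5, 3)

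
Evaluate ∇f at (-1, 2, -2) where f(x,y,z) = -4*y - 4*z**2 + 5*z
(0, -4, 21)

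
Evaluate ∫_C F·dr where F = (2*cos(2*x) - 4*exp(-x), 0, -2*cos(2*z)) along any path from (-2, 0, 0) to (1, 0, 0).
-4*exp(2) + sin(4) + sin(2) + 4*exp(-1)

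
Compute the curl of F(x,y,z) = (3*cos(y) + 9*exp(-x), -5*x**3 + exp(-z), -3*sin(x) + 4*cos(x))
(exp(-z), 4*sin(x) + 3*cos(x), -15*x**2 + 3*sin(y))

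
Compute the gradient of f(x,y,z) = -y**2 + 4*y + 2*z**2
(0, 4 - 2*y, 4*z)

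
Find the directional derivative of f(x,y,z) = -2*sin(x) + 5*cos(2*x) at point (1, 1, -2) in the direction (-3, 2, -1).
3*sqrt(14)*(cos(1) + 5*sin(2))/7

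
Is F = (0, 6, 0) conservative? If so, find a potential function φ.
Yes, F is conservative. φ = 6*y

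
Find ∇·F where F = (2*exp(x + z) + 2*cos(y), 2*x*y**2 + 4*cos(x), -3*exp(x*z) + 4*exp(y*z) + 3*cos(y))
4*x*y - 3*x*exp(x*z) + 4*y*exp(y*z) + 2*exp(x + z)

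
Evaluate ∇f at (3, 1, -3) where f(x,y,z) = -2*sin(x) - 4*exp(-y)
(-2*cos(3), 4*exp(-1), 0)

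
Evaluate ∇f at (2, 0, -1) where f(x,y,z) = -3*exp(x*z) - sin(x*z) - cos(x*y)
(cos(2) + 3*exp(-2), 0, -6*exp(-2) - 2*cos(2))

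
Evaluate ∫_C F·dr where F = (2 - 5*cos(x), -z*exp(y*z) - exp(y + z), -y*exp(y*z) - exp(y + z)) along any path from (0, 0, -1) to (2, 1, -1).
4 - 5*sin(2)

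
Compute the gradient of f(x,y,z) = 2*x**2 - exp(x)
(4*x - exp(x), 0, 0)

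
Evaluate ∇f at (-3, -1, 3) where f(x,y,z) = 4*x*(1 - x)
(28, 0, 0)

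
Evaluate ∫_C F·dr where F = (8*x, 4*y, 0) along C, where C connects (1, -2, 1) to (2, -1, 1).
6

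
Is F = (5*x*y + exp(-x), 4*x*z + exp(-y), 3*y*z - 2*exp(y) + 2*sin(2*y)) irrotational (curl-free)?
No, ∇×F = (-4*x + 3*z - 2*exp(y) + 4*cos(2*y), 0, -5*x + 4*z)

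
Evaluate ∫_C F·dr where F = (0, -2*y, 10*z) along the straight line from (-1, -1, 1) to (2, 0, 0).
-4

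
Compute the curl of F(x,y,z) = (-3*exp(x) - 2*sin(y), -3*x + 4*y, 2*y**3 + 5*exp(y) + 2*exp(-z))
(6*y**2 + 5*exp(y), 0, 2*cos(y) - 3)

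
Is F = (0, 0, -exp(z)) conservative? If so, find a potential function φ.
Yes, F is conservative. φ = -exp(z)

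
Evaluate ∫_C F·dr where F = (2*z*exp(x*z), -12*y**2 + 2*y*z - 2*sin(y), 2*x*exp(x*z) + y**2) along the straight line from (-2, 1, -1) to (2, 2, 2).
-19 - 2*exp(2) - 2*cos(1) + 2*cos(2) + 2*exp(4)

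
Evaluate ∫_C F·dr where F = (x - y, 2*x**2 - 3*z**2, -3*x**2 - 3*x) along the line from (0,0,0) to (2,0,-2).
16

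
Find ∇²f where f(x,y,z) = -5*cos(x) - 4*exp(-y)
5*cos(x) - 4*exp(-y)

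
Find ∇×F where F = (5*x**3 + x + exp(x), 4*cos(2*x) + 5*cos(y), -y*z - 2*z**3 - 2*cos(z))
(-z, 0, -8*sin(2*x))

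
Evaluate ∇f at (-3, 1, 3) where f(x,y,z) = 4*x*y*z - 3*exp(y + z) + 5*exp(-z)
(12, -3*exp(4) - 36, -3*exp(4) - 12 - 5*exp(-3))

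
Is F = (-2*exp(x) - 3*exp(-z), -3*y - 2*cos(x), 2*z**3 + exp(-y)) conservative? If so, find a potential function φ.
No, ∇×F = (-exp(-y), 3*exp(-z), 2*sin(x)) ≠ 0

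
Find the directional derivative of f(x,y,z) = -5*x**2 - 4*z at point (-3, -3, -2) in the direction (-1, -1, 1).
-34*sqrt(3)/3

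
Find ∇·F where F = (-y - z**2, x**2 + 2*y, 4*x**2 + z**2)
2*z + 2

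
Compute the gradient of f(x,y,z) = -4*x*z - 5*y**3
(-4*z, -15*y**2, -4*x)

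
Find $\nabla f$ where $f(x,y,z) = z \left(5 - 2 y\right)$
(0, -2*z, 5 - 2*y)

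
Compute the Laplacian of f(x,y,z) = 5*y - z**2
-2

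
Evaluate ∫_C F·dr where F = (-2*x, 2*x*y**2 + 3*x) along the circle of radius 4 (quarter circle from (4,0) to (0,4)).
16 + 44*pi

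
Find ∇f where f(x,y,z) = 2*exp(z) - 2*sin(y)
(0, -2*cos(y), 2*exp(z))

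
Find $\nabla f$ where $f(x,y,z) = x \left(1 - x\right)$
(1 - 2*x, 0, 0)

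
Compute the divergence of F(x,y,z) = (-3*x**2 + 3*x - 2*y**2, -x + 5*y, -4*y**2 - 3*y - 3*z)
5 - 6*x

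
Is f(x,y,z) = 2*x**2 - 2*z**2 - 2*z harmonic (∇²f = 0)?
Yes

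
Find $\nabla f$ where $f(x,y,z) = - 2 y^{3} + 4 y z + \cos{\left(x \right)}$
(-sin(x), -6*y**2 + 4*z, 4*y)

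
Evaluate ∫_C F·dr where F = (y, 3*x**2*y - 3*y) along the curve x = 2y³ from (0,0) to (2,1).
3/2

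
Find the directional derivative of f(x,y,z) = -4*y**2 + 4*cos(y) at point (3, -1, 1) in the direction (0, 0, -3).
0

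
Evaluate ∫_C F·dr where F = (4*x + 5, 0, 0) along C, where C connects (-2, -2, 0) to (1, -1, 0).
9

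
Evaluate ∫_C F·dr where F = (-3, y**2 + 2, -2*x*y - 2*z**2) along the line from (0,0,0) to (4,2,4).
-208/3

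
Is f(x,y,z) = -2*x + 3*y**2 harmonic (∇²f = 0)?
No, ∇²f = 6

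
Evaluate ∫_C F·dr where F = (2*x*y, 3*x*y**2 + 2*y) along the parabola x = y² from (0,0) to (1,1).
12/5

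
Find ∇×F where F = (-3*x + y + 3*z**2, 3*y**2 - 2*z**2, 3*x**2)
(4*z, -6*x + 6*z, -1)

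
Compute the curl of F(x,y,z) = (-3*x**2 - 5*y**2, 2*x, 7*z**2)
(0, 0, 10*y + 2)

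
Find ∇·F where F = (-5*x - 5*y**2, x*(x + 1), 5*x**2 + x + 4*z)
-1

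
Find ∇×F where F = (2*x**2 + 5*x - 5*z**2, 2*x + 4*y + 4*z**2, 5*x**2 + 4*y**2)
(8*y - 8*z, -10*x - 10*z, 2)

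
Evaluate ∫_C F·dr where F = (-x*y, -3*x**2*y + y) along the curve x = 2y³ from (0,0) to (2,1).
-19/7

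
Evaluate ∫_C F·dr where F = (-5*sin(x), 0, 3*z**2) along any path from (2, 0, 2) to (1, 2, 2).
-5*cos(2) + 5*cos(1)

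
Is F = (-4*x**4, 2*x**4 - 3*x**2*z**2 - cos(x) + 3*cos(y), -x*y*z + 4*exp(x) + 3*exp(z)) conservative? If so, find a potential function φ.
No, ∇×F = (x*z*(6*x - 1), y*z - 4*exp(x), 8*x**3 - 6*x*z**2 + sin(x)) ≠ 0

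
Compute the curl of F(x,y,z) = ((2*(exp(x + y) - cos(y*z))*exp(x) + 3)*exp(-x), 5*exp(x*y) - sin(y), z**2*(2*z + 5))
(0, 2*y*sin(y*z), 5*y*exp(x*y) - 2*z*sin(y*z) - 2*exp(x + y))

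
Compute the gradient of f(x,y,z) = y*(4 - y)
(0, 4 - 2*y, 0)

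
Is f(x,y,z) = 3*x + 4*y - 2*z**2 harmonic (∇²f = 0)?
No, ∇²f = -4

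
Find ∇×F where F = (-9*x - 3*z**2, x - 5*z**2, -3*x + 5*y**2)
(10*y + 10*z, 3 - 6*z, 1)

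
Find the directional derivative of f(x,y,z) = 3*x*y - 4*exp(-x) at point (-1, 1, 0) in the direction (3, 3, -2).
6*sqrt(22)*E/11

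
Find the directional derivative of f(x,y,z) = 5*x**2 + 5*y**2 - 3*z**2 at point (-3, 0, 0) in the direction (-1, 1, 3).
30*sqrt(11)/11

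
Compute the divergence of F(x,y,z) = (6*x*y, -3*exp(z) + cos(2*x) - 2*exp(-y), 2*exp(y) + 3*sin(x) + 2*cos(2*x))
6*y + 2*exp(-y)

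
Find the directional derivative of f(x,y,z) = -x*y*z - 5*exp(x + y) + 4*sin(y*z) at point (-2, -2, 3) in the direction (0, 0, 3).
-8*cos(6) - 4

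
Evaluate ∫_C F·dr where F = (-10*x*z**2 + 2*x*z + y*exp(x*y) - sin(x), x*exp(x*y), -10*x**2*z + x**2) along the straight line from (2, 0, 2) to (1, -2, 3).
exp(-2) - cos(2) + cos(1) + 29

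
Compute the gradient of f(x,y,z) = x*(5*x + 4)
(10*x + 4, 0, 0)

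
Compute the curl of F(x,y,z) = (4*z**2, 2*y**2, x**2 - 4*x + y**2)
(2*y, -2*x + 8*z + 4, 0)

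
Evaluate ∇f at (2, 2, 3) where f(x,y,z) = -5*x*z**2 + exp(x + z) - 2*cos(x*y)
(-45 + 4*sin(4) + exp(5), 4*sin(4), -60 + exp(5))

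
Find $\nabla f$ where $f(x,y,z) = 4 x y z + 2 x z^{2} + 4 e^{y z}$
(2*z*(2*y + z), 4*z*(x + exp(y*z)), 4*x*y + 4*x*z + 4*y*exp(y*z))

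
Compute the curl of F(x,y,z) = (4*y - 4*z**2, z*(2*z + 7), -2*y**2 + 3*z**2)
(-4*y - 4*z - 7, -8*z, -4)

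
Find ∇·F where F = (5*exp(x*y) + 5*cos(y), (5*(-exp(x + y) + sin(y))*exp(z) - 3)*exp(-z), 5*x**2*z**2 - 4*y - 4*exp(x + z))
10*x**2*z + 5*y*exp(x*y) - 5*exp(x + y) - 4*exp(x + z) + 5*cos(y)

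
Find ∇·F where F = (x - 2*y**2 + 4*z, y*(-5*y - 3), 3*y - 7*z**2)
-10*y - 14*z - 2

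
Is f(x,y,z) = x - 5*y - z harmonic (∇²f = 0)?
Yes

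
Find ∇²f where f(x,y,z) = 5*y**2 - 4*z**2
2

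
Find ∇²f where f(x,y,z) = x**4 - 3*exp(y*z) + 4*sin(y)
12*x**2 - 3*y**2*exp(y*z) - 3*z**2*exp(y*z) - 4*sin(y)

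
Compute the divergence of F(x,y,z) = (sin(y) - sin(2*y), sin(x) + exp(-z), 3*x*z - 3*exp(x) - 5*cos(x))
3*x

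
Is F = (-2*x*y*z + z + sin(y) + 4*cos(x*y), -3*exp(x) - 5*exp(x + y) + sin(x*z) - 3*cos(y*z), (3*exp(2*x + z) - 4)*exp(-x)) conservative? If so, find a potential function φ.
No, ∇×F = (-x*cos(x*z) - 3*y*sin(y*z), -2*x*y - 3*exp(x + z) + 1 - 4*exp(-x), 2*x*z + 4*x*sin(x*y) + z*cos(x*z) - 3*exp(x) - 5*exp(x + y) - cos(y)) ≠ 0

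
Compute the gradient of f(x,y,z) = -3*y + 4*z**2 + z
(0, -3, 8*z + 1)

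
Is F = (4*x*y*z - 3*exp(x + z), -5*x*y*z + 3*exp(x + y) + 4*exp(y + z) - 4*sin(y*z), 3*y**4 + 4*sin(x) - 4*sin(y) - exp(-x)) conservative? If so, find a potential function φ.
No, ∇×F = (5*x*y + 12*y**3 + 4*y*cos(y*z) - 4*exp(y + z) - 4*cos(y), 4*x*y - 3*exp(x + z) - 4*cos(x) - exp(-x), -4*x*z - 5*y*z + 3*exp(x + y)) ≠ 0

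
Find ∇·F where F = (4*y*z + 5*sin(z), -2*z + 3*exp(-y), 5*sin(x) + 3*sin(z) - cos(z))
sin(z) + 3*cos(z) - 3*exp(-y)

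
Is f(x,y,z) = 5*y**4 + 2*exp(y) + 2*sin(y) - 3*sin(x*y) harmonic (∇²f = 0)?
No, ∇²f = 3*x**2*sin(x*y) + 3*y**2*sin(x*y) + 60*y**2 + 2*exp(y) - 2*sin(y)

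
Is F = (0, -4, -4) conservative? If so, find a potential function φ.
Yes, F is conservative. φ = -4*y - 4*z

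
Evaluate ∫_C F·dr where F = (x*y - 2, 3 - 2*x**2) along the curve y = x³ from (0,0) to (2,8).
-12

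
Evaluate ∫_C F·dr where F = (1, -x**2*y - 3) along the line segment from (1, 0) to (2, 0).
1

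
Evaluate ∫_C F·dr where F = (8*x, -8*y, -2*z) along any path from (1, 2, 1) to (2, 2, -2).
9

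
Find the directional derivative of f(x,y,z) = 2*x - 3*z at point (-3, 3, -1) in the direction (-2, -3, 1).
-sqrt(14)/2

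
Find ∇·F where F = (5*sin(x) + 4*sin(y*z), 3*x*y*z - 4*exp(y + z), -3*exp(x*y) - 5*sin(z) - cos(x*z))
3*x*z + x*sin(x*z) - 4*exp(y + z) + 5*cos(x) - 5*cos(z)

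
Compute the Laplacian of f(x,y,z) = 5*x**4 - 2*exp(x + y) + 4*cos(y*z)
60*x**2 - 4*y**2*cos(y*z) - 4*z**2*cos(y*z) - 4*exp(x + y)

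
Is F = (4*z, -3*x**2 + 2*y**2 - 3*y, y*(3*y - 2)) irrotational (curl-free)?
No, ∇×F = (6*y - 2, 4, -6*x)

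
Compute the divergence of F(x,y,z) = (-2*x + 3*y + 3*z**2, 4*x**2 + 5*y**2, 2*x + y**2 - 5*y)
10*y - 2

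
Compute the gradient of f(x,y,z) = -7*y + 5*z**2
(0, -7, 10*z)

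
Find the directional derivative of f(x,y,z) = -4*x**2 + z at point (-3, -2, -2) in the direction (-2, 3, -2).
-50*sqrt(17)/17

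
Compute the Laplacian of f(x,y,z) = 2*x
0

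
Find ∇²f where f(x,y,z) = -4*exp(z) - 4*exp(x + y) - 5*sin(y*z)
5*y**2*sin(y*z) + 5*z**2*sin(y*z) - 4*exp(z) - 8*exp(x + y)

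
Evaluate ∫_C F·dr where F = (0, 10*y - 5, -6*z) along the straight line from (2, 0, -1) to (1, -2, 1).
30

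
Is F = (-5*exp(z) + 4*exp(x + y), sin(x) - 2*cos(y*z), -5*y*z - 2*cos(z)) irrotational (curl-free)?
No, ∇×F = (-2*y*sin(y*z) - 5*z, -5*exp(z), -4*exp(x + y) + cos(x))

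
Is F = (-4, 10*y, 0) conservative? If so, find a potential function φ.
Yes, F is conservative. φ = -4*x + 5*y**2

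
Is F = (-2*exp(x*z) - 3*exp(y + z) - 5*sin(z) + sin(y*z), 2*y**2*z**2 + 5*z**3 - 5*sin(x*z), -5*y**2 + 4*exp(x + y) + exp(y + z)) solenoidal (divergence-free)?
No, ∇·F = 4*y*z**2 - 2*z*exp(x*z) + exp(y + z)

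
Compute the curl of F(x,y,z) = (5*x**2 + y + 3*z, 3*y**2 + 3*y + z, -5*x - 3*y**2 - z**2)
(-6*y - 1, 8, -1)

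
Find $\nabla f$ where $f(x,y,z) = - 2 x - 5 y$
(-2, -5, 0)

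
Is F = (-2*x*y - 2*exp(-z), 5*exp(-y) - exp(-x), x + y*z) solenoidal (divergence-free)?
No, ∇·F = -y - 5*exp(-y)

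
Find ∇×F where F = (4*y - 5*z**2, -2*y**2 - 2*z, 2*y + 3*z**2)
(4, -10*z, -4)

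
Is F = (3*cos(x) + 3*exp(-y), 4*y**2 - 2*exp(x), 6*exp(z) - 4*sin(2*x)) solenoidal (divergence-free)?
No, ∇·F = 8*y + 6*exp(z) - 3*sin(x)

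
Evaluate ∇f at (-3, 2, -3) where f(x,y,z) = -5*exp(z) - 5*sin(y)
(0, -5*cos(2), -5*exp(-3))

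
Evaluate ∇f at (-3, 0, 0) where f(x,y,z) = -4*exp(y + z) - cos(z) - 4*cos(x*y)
(0, -4, -4)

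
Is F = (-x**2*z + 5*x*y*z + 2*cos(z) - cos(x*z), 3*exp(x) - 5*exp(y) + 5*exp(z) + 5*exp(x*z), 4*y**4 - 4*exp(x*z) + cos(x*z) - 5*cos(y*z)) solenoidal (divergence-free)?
No, ∇·F = -2*x*z - 4*x*exp(x*z) - x*sin(x*z) + 5*y*z + 5*y*sin(y*z) + z*sin(x*z) - 5*exp(y)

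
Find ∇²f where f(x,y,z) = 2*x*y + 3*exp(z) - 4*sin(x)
3*exp(z) + 4*sin(x)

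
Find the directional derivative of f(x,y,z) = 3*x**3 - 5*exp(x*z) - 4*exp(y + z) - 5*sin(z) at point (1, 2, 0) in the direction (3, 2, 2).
sqrt(17)*(7 - 16*exp(2))/17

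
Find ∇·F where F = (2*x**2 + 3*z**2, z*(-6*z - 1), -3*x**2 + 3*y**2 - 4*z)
4*x - 4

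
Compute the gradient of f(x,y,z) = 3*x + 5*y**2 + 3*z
(3, 10*y, 3)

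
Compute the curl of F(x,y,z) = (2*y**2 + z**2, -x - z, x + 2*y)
(3, 2*z - 1, -4*y - 1)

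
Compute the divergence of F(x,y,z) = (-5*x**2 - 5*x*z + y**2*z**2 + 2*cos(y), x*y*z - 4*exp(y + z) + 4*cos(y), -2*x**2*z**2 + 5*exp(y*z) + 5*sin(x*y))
-4*x**2*z + x*z - 10*x + 5*y*exp(y*z) - 5*z - 4*exp(y + z) - 4*sin(y)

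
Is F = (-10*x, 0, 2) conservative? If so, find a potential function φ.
Yes, F is conservative. φ = -5*x**2 + 2*z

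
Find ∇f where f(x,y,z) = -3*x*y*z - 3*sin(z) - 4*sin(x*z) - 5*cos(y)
(-z*(3*y + 4*cos(x*z)), -3*x*z + 5*sin(y), -3*x*y - 4*x*cos(x*z) - 3*cos(z))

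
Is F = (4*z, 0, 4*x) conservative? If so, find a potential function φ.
Yes, F is conservative. φ = 4*x*z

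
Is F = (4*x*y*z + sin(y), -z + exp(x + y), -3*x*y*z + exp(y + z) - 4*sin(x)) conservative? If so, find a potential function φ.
No, ∇×F = (-3*x*z + exp(y + z) + 1, 4*x*y + 3*y*z + 4*cos(x), -4*x*z + exp(x + y) - cos(y)) ≠ 0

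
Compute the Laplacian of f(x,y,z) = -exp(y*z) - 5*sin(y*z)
(y**2 + z**2)*(-exp(y*z) + 5*sin(y*z))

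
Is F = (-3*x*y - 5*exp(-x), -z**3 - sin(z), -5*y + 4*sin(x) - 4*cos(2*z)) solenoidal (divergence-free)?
No, ∇·F = -3*y + 8*sin(2*z) + 5*exp(-x)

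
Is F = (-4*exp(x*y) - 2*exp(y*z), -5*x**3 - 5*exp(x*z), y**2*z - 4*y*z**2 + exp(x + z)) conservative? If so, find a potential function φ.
No, ∇×F = (5*x*exp(x*z) + 2*y*z - 4*z**2, -2*y*exp(y*z) - exp(x + z), -15*x**2 + 4*x*exp(x*y) - 5*z*exp(x*z) + 2*z*exp(y*z)) ≠ 0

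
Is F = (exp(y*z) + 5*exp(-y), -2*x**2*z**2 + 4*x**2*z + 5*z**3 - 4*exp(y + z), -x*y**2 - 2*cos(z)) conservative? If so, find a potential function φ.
No, ∇×F = (4*x**2*z - 4*x**2 - 2*x*y - 15*z**2 + 4*exp(y + z), y*(y + exp(y*z)), (z*(-4*x*z + 8*x - exp(y*z))*exp(y) + 5)*exp(-y)) ≠ 0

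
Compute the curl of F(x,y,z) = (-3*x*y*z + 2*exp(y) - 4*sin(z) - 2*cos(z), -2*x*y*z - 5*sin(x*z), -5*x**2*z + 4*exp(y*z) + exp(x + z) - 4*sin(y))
(2*x*y + 5*x*cos(x*z) + 4*z*exp(y*z) - 4*cos(y), -3*x*y + 10*x*z - exp(x + z) + 2*sin(z) - 4*cos(z), 3*x*z - 2*y*z - 5*z*cos(x*z) - 2*exp(y))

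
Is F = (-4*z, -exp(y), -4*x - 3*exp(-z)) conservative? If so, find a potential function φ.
Yes, F is conservative. φ = -4*x*z - exp(y) + 3*exp(-z)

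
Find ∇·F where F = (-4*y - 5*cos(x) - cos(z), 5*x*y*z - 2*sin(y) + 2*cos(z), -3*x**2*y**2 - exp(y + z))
5*x*z - exp(y + z) + 5*sin(x) - 2*cos(y)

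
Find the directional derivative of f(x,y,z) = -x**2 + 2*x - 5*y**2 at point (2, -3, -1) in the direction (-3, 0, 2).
6*sqrt(13)/13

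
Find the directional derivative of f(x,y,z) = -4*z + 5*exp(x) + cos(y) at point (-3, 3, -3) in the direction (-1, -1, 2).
sqrt(6)*((-8 + sin(3))*exp(3) - 5)*exp(-3)/6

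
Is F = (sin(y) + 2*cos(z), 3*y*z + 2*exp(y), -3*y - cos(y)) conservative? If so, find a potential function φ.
No, ∇×F = (-3*y + sin(y) - 3, -2*sin(z), -cos(y)) ≠ 0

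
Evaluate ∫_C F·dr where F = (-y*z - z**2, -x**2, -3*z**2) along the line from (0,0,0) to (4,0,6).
-264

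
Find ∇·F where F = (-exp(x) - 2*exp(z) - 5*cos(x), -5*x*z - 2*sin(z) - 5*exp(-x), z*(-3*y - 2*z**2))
-3*y - 6*z**2 - exp(x) + 5*sin(x)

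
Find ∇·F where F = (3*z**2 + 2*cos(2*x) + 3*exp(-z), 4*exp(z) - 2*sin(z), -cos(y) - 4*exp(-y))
-4*sin(2*x)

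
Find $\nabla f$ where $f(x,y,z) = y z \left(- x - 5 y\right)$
(-y*z, z*(-x - 10*y), -y*(x + 5*y))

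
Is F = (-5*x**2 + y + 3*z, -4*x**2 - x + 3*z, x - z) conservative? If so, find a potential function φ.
No, ∇×F = (-3, 2, -8*x - 2) ≠ 0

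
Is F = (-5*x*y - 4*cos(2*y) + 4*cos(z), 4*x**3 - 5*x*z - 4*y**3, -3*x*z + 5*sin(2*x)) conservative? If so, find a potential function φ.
No, ∇×F = (5*x, 3*z - 4*sin(z) - 10*cos(2*x), 12*x**2 + 5*x - 5*z - 8*sin(2*y)) ≠ 0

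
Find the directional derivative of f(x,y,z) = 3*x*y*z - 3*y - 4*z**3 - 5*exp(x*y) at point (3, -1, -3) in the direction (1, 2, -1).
sqrt(6)*(-25 + 66*exp(3))*exp(-3)/6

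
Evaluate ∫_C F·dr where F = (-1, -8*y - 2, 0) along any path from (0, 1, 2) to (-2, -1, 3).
6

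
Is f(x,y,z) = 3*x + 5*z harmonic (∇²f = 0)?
Yes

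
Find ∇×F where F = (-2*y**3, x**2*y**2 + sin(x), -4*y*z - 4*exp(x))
(-4*z, 4*exp(x), 2*x*y**2 + 6*y**2 + cos(x))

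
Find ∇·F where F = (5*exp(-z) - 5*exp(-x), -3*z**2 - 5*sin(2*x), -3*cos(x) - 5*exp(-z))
5*exp(-z) + 5*exp(-x)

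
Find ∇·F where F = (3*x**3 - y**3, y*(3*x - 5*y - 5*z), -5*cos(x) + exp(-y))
9*x**2 + 3*x - 10*y - 5*z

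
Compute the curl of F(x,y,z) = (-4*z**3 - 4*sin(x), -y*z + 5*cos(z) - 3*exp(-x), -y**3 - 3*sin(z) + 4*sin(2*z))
(-3*y**2 + y + 5*sin(z), -12*z**2, 3*exp(-x))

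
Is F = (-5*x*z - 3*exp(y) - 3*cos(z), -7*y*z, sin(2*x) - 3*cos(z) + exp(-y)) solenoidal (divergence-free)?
No, ∇·F = -12*z + 3*sin(z)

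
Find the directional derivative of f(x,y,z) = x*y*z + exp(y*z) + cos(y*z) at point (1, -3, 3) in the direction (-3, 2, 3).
3*sqrt(22)*(-exp(9)*sin(9) - 1 + 8*exp(9))*exp(-9)/22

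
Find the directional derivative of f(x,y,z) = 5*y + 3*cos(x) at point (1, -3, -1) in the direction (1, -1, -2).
-sqrt(6)*(3*sin(1) + 5)/6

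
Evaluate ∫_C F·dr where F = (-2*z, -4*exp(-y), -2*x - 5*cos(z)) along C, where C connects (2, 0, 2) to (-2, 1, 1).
-5*sin(1) + 4*exp(-1) + 5*sin(2) + 8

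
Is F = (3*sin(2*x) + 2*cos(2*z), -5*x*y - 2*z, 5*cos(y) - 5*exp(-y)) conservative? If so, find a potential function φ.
No, ∇×F = (-5*sin(y) + 2 + 5*exp(-y), -4*sin(2*z), -5*y) ≠ 0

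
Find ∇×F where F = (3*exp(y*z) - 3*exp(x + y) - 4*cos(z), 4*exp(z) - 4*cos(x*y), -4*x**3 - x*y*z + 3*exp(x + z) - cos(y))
(-x*z - 4*exp(z) + sin(y), 12*x**2 + y*z + 3*y*exp(y*z) - 3*exp(x + z) + 4*sin(z), 4*y*sin(x*y) - 3*z*exp(y*z) + 3*exp(x + y))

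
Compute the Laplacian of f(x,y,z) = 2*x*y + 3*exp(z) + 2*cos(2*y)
3*exp(z) - 8*cos(2*y)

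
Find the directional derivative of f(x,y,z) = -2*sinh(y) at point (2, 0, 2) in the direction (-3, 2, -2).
-4*sqrt(17)/17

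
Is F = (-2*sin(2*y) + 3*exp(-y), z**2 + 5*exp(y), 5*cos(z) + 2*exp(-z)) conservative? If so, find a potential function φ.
No, ∇×F = (-2*z, 0, 4*cos(2*y) + 3*exp(-y)) ≠ 0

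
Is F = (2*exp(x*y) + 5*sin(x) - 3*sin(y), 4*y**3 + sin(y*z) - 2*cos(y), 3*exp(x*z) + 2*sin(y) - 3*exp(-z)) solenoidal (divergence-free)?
No, ∇·F = 3*x*exp(x*z) + 12*y**2 + 2*y*exp(x*y) + z*cos(y*z) + 2*sin(y) + 5*cos(x) + 3*exp(-z)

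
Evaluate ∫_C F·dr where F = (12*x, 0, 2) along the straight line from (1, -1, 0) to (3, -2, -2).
44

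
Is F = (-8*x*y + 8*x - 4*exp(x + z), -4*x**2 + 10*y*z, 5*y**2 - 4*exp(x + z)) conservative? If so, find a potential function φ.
Yes, F is conservative. φ = -4*x**2*y + 4*x**2 + 5*y**2*z - 4*exp(x + z)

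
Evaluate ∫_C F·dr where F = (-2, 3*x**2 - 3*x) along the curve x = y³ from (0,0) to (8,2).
188/7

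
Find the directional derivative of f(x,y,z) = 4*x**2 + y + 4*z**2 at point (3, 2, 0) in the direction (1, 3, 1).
27*sqrt(11)/11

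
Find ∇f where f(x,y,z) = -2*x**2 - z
(-4*x, 0, -1)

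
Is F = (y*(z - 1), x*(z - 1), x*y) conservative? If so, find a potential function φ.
Yes, F is conservative. φ = x*y*(z - 1)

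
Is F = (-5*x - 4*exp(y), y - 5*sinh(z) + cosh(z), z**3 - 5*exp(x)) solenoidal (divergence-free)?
No, ∇·F = 3*z**2 - 4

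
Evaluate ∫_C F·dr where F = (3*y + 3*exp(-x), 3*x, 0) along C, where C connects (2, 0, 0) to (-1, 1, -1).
-3*E - 3 + 3*exp(-2)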